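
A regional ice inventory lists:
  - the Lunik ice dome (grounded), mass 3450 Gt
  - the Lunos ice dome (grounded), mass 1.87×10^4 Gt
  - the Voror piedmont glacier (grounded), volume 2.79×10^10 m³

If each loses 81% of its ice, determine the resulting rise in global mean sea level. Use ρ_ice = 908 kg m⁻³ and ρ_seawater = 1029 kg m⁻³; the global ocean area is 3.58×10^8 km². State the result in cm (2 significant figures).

Lunik: 0.81 × 3450 Gt = 2.794×10^15 kg; dividing by ρ_w = 1029 kg m⁻³ gives 2.716×10^12 m³ of water.
Lunos: 0.81 × 1.87×10^4 Gt = 1.515×10^16 kg; dividing by ρ_w = 1029 kg m⁻³ gives 1.472×10^13 m³ of water.
Voror: 0.81 × 2.79×10^10 m³ × (908/1029) = 1.994×10^10 m³ of water.
Total added water ≈ 1.746×10^13 m³ over 3.58×10^14 m² → Δh = 0.0488 m = 4.9 cm.

≈ 4.9 cm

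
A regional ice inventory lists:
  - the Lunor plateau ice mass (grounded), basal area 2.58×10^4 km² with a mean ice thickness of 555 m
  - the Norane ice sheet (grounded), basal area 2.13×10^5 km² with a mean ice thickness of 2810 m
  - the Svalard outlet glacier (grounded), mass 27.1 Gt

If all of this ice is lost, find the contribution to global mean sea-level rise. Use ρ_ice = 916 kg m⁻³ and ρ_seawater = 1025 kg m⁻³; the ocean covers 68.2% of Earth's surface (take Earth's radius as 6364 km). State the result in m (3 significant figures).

≈ 1.58 m

Lunor: ice volume = 2.58×10^4 km² × 555 m = 1.432×10^4 km³; 1.432×10^4 × (916/1025) = 1.280×10^4 km³ of water.
Norane: ice volume = 2.13×10^5 km² × 2810 m = 5.985×10^5 km³; 5.985×10^5 × (916/1025) = 5.349×10^5 km³ of water.
Svalard: 27.1 Gt = 2.710×10^13 kg; dividing by ρ_w = 1025 kg m⁻³ gives 2.644×10^10 m³ of water.
Total added water ≈ 5.477×10^14 m³ over 3.47×10^14 m² → Δh = 1.58 m.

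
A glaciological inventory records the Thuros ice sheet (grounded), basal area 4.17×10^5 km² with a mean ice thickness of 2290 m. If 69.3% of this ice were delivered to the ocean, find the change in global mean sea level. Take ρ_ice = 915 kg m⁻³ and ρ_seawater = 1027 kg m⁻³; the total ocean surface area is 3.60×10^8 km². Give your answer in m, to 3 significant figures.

Thuros: ice volume = 4.17×10^5 km² × 2290 m = 9.549×10^5 km³; 0.693 × 9.549×10^5 × (915/1027) = 5.896×10^5 km³ of water.
Spread over 3.60×10^14 m² of ocean, Δh = 5.896×10^14 / 3.60×10^14 = 1.64 m.

≈ 1.64 m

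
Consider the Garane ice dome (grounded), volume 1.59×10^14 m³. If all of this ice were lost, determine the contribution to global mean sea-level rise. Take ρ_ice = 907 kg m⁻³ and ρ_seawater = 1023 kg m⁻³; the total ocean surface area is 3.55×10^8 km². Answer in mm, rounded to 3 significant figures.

Garane: 1.59×10^14 m³ × (907/1023) = 1.410×10^14 m³ of water.
Spread over 3.55×10^14 m² of ocean, Δh = 1.410×10^14 / 3.55×10^14 = 0.397 m = 397 mm.

≈ 397 mm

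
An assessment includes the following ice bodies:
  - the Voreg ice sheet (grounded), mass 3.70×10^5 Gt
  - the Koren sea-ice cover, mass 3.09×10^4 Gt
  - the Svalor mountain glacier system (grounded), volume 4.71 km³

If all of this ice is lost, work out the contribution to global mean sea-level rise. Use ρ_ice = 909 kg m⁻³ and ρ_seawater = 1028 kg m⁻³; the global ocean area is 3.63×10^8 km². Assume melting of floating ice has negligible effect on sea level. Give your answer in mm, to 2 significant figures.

≈ 990 mm

Voreg: 3.70×10^5 Gt = 3.700×10^17 kg; dividing by ρ_w = 1028 kg m⁻³ gives 3.599×10^14 m³ of water.
The Koren sea-ice cover is floating and already displaces its own weight of water, so its melt adds essentially nothing to sea level.
Svalor: 4.71 km³ × (909/1028) = 4.165 km³ of water.
Total added water ≈ 3.599×10^14 m³ over 3.63×10^14 m² → Δh = 0.992 m = 990 mm.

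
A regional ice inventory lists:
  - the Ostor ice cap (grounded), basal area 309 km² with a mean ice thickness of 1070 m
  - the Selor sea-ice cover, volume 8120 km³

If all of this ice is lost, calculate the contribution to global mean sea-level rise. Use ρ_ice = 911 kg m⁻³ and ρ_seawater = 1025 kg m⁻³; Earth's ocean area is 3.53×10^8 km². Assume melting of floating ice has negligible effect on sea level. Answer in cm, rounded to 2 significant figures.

Ostor: ice volume = 309 km² × 1070 m = 330.6 km³; 330.6 × (911/1025) = 293.9 km³ of water.
The Selor sea-ice cover is floating and already displaces its own weight of water, so its melt adds essentially nothing to sea level.
Total added water ≈ 2.939×10^11 m³ over 3.53×10^14 m² → Δh = 8.32×10^-4 m = 0.083 cm.

≈ 0.083 cm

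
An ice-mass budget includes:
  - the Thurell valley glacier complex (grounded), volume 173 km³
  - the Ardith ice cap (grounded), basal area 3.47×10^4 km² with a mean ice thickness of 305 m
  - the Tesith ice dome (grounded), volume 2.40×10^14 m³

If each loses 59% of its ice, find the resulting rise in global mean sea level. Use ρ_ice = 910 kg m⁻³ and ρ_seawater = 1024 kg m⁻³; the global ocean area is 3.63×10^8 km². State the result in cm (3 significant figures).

≈ 36.2 cm

Thurell: 0.59 × 173 km³ × (910/1024) = 90.71 km³ of water.
Ardith: ice volume = 3.47×10^4 km² × 305 m = 1.058×10^4 km³; 0.59 × 1.058×10^4 × (910/1024) = 5549 km³ of water.
Tesith: 0.59 × 2.40×10^14 m³ × (910/1024) = 1.258×10^14 m³ of water.
Total added water ≈ 1.315×10^14 m³ over 3.63×10^14 m² → Δh = 0.362 m = 36.2 cm.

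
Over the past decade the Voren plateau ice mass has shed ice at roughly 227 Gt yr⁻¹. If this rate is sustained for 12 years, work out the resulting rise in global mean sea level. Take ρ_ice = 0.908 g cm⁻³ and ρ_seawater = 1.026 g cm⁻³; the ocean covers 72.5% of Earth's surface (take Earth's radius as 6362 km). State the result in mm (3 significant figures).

Total mass lost = 227 Gt/yr × 12 yr = 2724 Gt = 2.724×10^15 kg.
ρ_w = 1.026 g cm⁻³ = 1026 kg m⁻³, so water volume = 2.724×10^15 / 1026 = 2.655×10^12 m³.
Δh = 2.655×10^12 / 3.69×10^14 = 7.20×10^-3 m = 7.20 mm.

≈ 7.20 mm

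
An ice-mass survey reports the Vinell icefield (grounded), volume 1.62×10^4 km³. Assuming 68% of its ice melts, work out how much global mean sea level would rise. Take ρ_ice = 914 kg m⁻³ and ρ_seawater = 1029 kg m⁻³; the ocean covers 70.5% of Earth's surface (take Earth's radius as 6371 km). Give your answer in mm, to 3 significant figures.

Vinell: 0.68 × 1.62×10^4 km³ × (914/1029) = 9785 km³ of water.
Spread over 3.60×10^14 m² of ocean, Δh = 9.785×10^12 / 3.60×10^14 = 0.0272 m = 27.2 mm.

≈ 27.2 mm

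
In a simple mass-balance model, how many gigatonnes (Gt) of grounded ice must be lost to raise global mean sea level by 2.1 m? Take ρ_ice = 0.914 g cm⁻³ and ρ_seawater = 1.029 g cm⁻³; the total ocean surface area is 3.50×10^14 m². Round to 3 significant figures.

Required water volume = Δh × A = 2.1 m × 3.50×10^14 m² = 7.350×10^14 m³.
ρ_w = 1.029 g cm⁻³ = 1029 kg m⁻³, so the mass of water = 7.350×10^14 m³ × 1029 kg m⁻³ = 7.563×10^17 kg = 7.56×10^5 Gt (and the same mass of ice, by conservation).

≈ 7.56×10^5 Gt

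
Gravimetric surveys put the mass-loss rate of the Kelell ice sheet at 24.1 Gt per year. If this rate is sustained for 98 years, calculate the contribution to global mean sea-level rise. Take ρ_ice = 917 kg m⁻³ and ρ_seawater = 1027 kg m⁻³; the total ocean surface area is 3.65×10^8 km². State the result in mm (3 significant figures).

≈ 6.30 mm

Total mass lost = 24.1 Gt/yr × 98 yr = 2362 Gt = 2.362×10^15 kg.
ρ_w = 1027 kg m⁻³, so water volume = 2.362×10^15 / 1027 = 2.300×10^12 m³.
Δh = 2.300×10^12 / 3.65×10^14 = 6.30×10^-3 m = 6.30 mm.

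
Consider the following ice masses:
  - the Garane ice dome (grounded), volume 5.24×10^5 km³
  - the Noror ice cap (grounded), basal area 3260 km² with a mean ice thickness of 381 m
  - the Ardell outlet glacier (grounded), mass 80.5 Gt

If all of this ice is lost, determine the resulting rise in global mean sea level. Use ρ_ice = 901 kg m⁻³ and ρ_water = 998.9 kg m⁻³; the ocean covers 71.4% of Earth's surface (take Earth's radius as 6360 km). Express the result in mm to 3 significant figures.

≈ 1310 mm

Garane: 5.24×10^5 km³ × (901/998.9) = 4.726×10^5 km³ of water.
Noror: ice volume = 3260 km² × 381 m = 1242 km³; 1242 × (901/998.9) = 1120 km³ of water.
Ardell: 80.5 Gt = 8.050×10^13 kg; dividing by ρ_w = 998.9 kg m⁻³ gives 8.059×10^10 m³ of water.
Total added water ≈ 4.738×10^14 m³ over 3.63×10^14 m² → Δh = 1.31 m = 1310 mm.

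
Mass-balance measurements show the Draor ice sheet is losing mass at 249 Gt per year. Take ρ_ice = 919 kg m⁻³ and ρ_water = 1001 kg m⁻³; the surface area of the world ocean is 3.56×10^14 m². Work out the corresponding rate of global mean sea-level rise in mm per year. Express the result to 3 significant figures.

ρ_w = 1001 kg m⁻³. Annual water volume added = 249 Gt / ρ_w = 2.490×10^14 kg / 1001 kg m⁻³ = 2.488×10^11 m³.
Δh per year = 2.488×10^11 / 3.56×10^14 = 6.99×10^-4 m = 0.699 mm.

≈ 0.699 mm/yr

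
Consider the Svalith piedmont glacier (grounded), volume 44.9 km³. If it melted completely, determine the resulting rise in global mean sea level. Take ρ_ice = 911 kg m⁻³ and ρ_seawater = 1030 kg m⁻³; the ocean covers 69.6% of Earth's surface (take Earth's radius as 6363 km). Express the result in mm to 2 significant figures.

≈ 0.11 mm

Svalith: 44.9 km³ × (911/1030) = 39.71 km³ of water.
Spread over 3.54×10^14 m² of ocean, Δh = 3.971×10^10 / 3.54×10^14 = 1.12×10^-4 m = 0.11 mm.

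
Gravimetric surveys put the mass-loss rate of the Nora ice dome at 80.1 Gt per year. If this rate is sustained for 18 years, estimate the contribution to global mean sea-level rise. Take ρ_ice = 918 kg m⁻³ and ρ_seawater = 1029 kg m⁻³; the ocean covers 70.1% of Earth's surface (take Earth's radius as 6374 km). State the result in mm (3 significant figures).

≈ 3.92 mm

Total mass lost = 80.1 Gt/yr × 18 yr = 1442 Gt = 1.442×10^15 kg.
ρ_w = 1029 kg m⁻³, so water volume = 1.442×10^15 / 1029 = 1.401×10^12 m³.
Δh = 1.401×10^12 / 3.58×10^14 = 3.92×10^-3 m = 3.92 mm.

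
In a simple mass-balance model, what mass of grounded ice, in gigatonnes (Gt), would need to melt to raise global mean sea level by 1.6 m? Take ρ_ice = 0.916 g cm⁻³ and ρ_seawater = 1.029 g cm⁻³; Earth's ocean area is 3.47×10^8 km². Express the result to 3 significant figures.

≈ 5.71×10^5 Gt

Required water volume = Δh × A = 1.6 m × 3.47×10^14 m² = 5.552×10^14 m³.
ρ_w = 1.029 g cm⁻³ = 1029 kg m⁻³, so the mass of water = 5.552×10^14 m³ × 1029 kg m⁻³ = 5.713×10^17 kg = 5.71×10^5 Gt (and the same mass of ice, by conservation).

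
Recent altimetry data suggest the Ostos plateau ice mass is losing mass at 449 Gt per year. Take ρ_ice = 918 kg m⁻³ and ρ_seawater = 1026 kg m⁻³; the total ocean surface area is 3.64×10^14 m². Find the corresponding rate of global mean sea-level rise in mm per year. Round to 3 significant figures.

≈ 1.20 mm/yr

ρ_w = 1026 kg m⁻³. Annual water volume added = 449 Gt / ρ_w = 4.490×10^14 kg / 1026 kg m⁻³ = 4.376×10^11 m³.
Δh per year = 4.376×10^11 / 3.64×10^14 = 1.20×10^-3 m = 1.20 mm.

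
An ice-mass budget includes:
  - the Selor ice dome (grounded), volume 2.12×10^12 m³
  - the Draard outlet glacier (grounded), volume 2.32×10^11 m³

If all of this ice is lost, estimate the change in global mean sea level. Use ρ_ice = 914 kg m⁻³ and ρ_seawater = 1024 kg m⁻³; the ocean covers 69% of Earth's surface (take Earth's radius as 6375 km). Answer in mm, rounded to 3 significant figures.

Selor: 2.12×10^12 m³ × (914/1024) = 1.892×10^12 m³ of water.
Draard: 2.32×10^11 m³ × (914/1024) = 2.071×10^11 m³ of water.
Total added water ≈ 2.099×10^12 m³ over 3.52×10^14 m² → Δh = 5.96×10^-3 m = 5.96 mm.

≈ 5.96 mm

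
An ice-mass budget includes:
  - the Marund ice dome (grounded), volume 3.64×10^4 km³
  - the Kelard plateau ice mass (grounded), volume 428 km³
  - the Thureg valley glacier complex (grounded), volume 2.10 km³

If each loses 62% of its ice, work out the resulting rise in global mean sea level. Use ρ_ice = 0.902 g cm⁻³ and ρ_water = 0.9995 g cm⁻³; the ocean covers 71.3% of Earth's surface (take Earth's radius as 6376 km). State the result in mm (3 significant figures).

≈ 56.6 mm

Marund: 0.62 × 3.64×10^4 km³ × (902/999.5) = 2.037×10^4 km³ of water.
Kelard: 0.62 × 428 km³ × (902/999.5) = 239.5 km³ of water.
Thureg: 0.62 × 2.10 km³ × (902/999.5) = 1.175 km³ of water.
Total added water ≈ 2.061×10^13 m³ over 3.64×10^14 m² → Δh = 0.0566 m = 56.6 mm.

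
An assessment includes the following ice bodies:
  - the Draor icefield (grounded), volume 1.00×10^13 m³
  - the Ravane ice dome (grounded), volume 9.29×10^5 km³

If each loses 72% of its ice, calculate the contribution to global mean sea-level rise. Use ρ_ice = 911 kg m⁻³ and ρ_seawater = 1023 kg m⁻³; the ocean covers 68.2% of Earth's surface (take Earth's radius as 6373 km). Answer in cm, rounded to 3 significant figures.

≈ 173 cm

Draor: 0.72 × 1.00×10^13 m³ × (911/1023) = 6.412×10^12 m³ of water.
Ravane: 0.72 × 9.29×10^5 km³ × (911/1023) = 5.956×10^5 km³ of water.
Total added water ≈ 6.021×10^14 m³ over 3.48×10^14 m² → Δh = 1.73 m = 173 cm.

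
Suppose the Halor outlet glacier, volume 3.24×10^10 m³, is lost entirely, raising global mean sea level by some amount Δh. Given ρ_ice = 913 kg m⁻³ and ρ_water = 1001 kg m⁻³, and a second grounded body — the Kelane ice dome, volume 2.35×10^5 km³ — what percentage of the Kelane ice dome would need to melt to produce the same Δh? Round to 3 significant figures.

Equal sea-level rise means equal mass of meltwater, i.e. equal mass of ice lost.
Ice mass of Halor: 2.958×10^13 kg; ice mass of Kelane: 2.146×10^17 kg.
Fraction required = 2.958×10^13 / 2.146×10^17 = 1.38×10^-4 → 0.0138 %.

≈ 0.0138 %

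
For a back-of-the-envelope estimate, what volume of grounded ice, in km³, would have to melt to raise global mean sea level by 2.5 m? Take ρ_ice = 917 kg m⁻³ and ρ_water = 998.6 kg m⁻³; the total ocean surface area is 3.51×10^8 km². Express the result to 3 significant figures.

Required water volume = Δh × A = 2.5 m × 3.51×10^14 m² = 8.775×10^14 m³ = 8.775×10^5 km³.
Ice volume = water volume × ρ_w/ρ_ice = 8.775×10^5 × 998.6/917 = 9.56×10^5 km³.

≈ 9.56×10^5 km³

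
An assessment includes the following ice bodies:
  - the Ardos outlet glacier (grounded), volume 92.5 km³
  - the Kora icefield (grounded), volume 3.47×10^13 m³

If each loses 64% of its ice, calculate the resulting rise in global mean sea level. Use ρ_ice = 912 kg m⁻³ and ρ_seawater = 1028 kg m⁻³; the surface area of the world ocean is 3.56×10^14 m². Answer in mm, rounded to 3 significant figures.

≈ 55.5 mm

Ardos: 0.64 × 92.5 km³ × (912/1028) = 52.52 km³ of water.
Kora: 0.64 × 3.47×10^13 m³ × (912/1028) = 1.970×10^13 m³ of water.
Total added water ≈ 1.975×10^13 m³ over 3.56×10^14 m² → Δh = 0.0555 m = 55.5 mm.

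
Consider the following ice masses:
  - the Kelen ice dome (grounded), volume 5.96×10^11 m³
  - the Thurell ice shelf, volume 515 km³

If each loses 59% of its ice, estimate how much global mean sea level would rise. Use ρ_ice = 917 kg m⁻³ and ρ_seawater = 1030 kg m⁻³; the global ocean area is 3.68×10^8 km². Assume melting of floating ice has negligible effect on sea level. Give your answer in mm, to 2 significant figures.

≈ 0.85 mm

Kelen: 0.59 × 5.96×10^11 m³ × (917/1030) = 3.131×10^11 m³ of water.
The Thurell ice shelf is floating and already displaces its own weight of water, so its melt adds essentially nothing to sea level.
Total added water ≈ 3.131×10^11 m³ over 3.68×10^14 m² → Δh = 8.51×10^-4 m = 0.85 mm.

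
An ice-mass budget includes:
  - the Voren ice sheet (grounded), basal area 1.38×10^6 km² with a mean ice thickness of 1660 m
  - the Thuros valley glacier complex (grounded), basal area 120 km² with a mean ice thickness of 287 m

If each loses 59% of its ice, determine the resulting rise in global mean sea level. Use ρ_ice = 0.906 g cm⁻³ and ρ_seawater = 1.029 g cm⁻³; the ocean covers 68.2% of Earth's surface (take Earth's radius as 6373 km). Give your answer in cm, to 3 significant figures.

Voren: ice volume = 1.38×10^6 km² × 1660 m = 2.291×10^6 km³; 0.59 × 2.291×10^6 × (906/1029) = 1.190×10^6 km³ of water.
Thuros: ice volume = 120 km² × 287 m = 34.44 km³; 0.59 × 34.44 × (906/1029) = 17.89 km³ of water.
Total added water ≈ 1.190×10^15 m³ over 3.48×10^14 m² → Δh = 3.42 m = 342 cm.

≈ 342 cm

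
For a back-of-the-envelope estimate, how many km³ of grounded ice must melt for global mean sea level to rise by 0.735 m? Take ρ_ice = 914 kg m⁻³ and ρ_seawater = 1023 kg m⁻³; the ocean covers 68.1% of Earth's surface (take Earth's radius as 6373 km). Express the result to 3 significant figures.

≈ 2.86×10^5 km³

Required water volume = Δh × A = 0.735 m × 3.48×10^14 m² = 2.555×10^14 m³ = 2.555×10^5 km³.
Ice volume = water volume × ρ_w/ρ_ice = 2.555×10^5 × 1023/914 = 2.86×10^5 km³.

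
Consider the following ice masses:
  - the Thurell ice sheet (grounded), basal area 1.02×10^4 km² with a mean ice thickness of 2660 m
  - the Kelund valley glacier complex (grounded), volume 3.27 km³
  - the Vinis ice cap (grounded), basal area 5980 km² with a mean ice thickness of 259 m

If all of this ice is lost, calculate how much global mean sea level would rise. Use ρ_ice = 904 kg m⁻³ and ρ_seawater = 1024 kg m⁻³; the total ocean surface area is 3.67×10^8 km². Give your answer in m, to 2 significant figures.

≈ 0.069 m

Thurell: ice volume = 1.02×10^4 km² × 2660 m = 2.713×10^4 km³; 2.713×10^4 × (904/1024) = 2.395×10^4 km³ of water.
Kelund: 3.27 km³ × (904/1024) = 2.887 km³ of water.
Vinis: ice volume = 5980 km² × 259 m = 1549 km³; 1549 × (904/1024) = 1367 km³ of water.
Total added water ≈ 2.532×10^13 m³ over 3.67×10^14 m² → Δh = 0.0690 m.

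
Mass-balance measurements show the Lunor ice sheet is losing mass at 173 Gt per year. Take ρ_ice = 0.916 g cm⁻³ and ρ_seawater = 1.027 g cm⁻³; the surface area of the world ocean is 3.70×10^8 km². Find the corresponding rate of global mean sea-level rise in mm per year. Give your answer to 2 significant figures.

≈ 0.46 mm/yr

ρ_w = 1.027 g cm⁻³ = 1027 kg m⁻³. Annual water volume added = 173 Gt / ρ_w = 1.730×10^14 kg / 1027 kg m⁻³ = 1.685×10^11 m³.
Δh per year = 1.685×10^11 / 3.70×10^14 = 4.55×10^-4 m = 0.46 mm.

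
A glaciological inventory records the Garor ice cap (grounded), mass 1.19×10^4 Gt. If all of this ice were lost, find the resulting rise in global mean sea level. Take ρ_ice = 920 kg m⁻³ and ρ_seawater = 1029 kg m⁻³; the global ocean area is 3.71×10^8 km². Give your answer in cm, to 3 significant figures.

Garor: 1.19×10^4 Gt = 1.190×10^16 kg; dividing by ρ_w = 1029 kg m⁻³ gives 1.156×10^13 m³ of water.
Spread over 3.71×10^14 m² of ocean, Δh = 1.156×10^13 / 3.71×10^14 = 0.0312 m = 3.12 cm.

≈ 3.12 cm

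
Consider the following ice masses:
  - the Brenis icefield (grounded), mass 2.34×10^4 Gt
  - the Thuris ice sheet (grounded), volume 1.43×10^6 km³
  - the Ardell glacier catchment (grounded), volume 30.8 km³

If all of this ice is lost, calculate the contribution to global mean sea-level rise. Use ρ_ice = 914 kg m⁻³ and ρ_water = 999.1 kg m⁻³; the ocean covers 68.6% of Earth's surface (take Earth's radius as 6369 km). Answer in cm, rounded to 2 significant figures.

Brenis: 2.34×10^4 Gt = 2.340×10^16 kg; dividing by ρ_w = 999.1 kg m⁻³ gives 2.342×10^13 m³ of water.
Thuris: 1.43×10^6 km³ × (914/999.1) = 1.308×10^6 km³ of water.
Ardell: 30.8 km³ × (914/999.1) = 28.18 km³ of water.
Total added water ≈ 1.332×10^15 m³ over 3.50×10^14 m² → Δh = 3.81 m = 380 cm.

≈ 380 cm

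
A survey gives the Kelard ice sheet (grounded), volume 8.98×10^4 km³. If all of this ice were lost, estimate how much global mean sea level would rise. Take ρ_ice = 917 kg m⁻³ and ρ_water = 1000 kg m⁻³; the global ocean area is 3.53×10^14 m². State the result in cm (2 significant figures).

≈ 23 cm

Kelard: 8.98×10^4 km³ × (917/1000) = 8.235×10^4 km³ of water.
Spread over 3.53×10^14 m² of ocean, Δh = 8.235×10^13 / 3.53×10^14 = 0.233 m = 23 cm.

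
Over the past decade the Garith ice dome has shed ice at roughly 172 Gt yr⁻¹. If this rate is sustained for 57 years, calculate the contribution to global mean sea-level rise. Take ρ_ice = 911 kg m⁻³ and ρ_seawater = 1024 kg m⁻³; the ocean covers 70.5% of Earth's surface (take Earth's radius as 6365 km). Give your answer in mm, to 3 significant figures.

≈ 26.7 mm

Total mass lost = 172 Gt/yr × 57 yr = 9804 Gt = 9.804×10^15 kg.
ρ_w = 1024 kg m⁻³, so water volume = 9.804×10^15 / 1024 = 9.574×10^12 m³.
Δh = 9.574×10^12 / 3.59×10^14 = 0.0267 m = 26.7 mm.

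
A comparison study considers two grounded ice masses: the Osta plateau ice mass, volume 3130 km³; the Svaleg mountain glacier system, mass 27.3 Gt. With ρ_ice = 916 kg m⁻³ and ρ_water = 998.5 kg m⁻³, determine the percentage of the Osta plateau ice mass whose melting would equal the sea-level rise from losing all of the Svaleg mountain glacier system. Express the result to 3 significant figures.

Equal sea-level rise means equal mass of meltwater, i.e. equal mass of ice lost.
Ice mass of Svaleg: 2.730×10^13 kg; ice mass of Osta: 2.867×10^15 kg.
Fraction required = 2.730×10^13 / 2.867×10^15 = 9.52×10^-3 → 0.952 %.

≈ 0.952 %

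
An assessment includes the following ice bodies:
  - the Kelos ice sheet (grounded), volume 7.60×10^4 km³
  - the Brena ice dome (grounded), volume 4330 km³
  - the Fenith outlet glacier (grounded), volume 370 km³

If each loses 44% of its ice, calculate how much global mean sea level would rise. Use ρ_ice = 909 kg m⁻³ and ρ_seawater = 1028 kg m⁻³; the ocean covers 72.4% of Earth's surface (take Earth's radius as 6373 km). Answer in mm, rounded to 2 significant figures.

≈ 85 mm

Kelos: 0.44 × 7.60×10^4 km³ × (909/1028) = 2.957×10^4 km³ of water.
Brena: 0.44 × 4330 km³ × (909/1028) = 1685 km³ of water.
Fenith: 0.44 × 370 km³ × (909/1028) = 144.0 km³ of water.
Total added water ≈ 3.140×10^13 m³ over 3.70×10^14 m² → Δh = 0.0850 m = 85 mm.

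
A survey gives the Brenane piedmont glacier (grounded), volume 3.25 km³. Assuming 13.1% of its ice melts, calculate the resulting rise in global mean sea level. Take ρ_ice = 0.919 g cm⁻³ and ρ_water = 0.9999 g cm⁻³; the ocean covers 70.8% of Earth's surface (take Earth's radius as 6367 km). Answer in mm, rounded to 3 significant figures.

Brenane: 0.131 × 3.25 km³ × (919/999.9) = 0.3913 km³ of water.
Spread over 3.61×10^14 m² of ocean, Δh = 3.913×10^8 / 3.61×10^14 = 1.08×10^-6 m = 1.08×10^-3 mm.

≈ 1.08×10^-3 mm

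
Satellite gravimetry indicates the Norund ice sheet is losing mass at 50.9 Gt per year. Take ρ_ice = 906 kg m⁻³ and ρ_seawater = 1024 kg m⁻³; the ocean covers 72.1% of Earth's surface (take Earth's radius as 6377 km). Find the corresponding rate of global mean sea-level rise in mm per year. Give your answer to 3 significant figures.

≈ 0.135 mm/yr

ρ_w = 1024 kg m⁻³. Annual water volume added = 50.9 Gt / ρ_w = 5.090×10^13 kg / 1024 kg m⁻³ = 4.971×10^10 m³.
Δh per year = 4.971×10^10 / 3.68×10^14 = 1.35×10^-4 m = 0.135 mm.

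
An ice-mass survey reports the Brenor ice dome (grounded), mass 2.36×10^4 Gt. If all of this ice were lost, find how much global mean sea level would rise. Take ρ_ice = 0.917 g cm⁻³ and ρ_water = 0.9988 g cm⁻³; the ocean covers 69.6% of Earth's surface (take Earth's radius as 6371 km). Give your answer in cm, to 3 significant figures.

Brenor: 2.36×10^4 Gt = 2.360×10^16 kg; dividing by ρ_w = 0.9988 g cm⁻³ = 998.8 kg m⁻³ gives 2.363×10^13 m³ of water.
Spread over 3.55×10^14 m² of ocean, Δh = 2.363×10^13 / 3.55×10^14 = 0.0666 m = 6.66 cm.

≈ 6.66 cm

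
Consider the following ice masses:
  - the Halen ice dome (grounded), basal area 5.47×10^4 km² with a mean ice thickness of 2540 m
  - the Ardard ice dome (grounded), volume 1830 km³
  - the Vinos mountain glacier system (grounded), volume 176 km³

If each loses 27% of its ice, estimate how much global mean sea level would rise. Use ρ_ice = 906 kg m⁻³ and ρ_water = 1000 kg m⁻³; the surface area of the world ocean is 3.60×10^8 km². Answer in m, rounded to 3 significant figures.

≈ 0.0958 m

Halen: ice volume = 5.47×10^4 km² × 2540 m = 1.389×10^5 km³; 0.27 × 1.389×10^5 × (906/1000) = 3.399×10^4 km³ of water.
Ardard: 0.27 × 1830 km³ × (906/1000) = 447.7 km³ of water.
Vinos: 0.27 × 176 km³ × (906/1000) = 43.05 km³ of water.
Total added water ≈ 3.448×10^13 m³ over 3.60×10^14 m² → Δh = 0.0958 m.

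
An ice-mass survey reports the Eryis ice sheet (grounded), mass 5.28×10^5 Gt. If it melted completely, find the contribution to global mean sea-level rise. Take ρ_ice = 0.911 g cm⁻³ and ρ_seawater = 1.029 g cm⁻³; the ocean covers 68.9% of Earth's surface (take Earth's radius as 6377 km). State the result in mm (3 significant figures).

≈ 1460 mm

Eryis: 5.28×10^5 Gt = 5.280×10^17 kg; dividing by ρ_w = 1.029 g cm⁻³ = 1029 kg m⁻³ gives 5.131×10^14 m³ of water.
Spread over 3.52×10^14 m² of ocean, Δh = 5.131×10^14 / 3.52×10^14 = 1.46 m = 1460 mm.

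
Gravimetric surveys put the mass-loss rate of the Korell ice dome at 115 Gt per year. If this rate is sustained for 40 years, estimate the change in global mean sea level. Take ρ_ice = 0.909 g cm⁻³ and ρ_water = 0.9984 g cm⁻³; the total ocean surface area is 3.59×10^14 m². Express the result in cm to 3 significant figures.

≈ 1.28 cm

Total mass lost = 115 Gt/yr × 40 yr = 4600 Gt = 4.600×10^15 kg.
ρ_w = 0.9984 g cm⁻³ = 998.4 kg m⁻³, so water volume = 4.600×10^15 / 998.4 = 4.607×10^12 m³.
Δh = 4.607×10^12 / 3.59×10^14 = 0.0128 m = 1.28 cm.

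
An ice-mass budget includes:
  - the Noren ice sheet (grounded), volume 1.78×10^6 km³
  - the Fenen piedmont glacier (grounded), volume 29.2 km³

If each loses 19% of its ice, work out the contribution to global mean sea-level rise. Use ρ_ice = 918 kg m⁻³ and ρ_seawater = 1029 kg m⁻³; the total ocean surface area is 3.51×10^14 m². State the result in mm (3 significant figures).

≈ 860 mm

Noren: 0.19 × 1.78×10^6 km³ × (918/1029) = 3.017×10^5 km³ of water.
Fenen: 0.19 × 29.2 km³ × (918/1029) = 4.950 km³ of water.
Total added water ≈ 3.017×10^14 m³ over 3.51×10^14 m² → Δh = 0.860 m = 860 mm.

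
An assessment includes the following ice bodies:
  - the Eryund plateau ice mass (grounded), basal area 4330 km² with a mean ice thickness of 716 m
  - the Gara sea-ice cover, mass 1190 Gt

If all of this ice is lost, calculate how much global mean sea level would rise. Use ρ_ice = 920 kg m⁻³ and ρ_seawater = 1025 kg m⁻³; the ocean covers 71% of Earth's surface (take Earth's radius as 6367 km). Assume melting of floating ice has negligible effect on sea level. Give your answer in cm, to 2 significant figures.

≈ 0.77 cm

Eryund: ice volume = 4330 km² × 716 m = 3100 km³; 3100 × (920/1025) = 2783 km³ of water.
The Gara sea-ice cover is floating and already displaces its own weight of water, so its melt adds essentially nothing to sea level.
Total added water ≈ 2.783×10^12 m³ over 3.62×10^14 m² → Δh = 7.69×10^-3 m = 0.77 cm.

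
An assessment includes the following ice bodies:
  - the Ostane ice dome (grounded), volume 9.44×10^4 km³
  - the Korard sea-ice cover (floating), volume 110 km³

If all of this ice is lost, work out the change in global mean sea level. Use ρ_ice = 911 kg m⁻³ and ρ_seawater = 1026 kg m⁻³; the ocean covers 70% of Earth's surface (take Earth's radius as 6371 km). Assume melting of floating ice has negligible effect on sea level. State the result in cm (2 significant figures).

≈ 23 cm

Ostane: 9.44×10^4 km³ × (911/1026) = 8.382×10^4 km³ of water.
The Korard sea-ice cover is floating and already displaces its own weight of water, so its melt adds essentially nothing to sea level.
Total added water ≈ 8.382×10^13 m³ over 3.57×10^14 m² → Δh = 0.235 m = 23 cm.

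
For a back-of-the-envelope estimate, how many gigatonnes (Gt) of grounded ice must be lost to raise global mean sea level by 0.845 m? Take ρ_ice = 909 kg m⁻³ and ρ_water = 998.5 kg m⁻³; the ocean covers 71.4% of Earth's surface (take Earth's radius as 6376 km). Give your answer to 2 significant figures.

≈ 3.1×10^5 Gt

Required water volume = Δh × A = 0.845 m × 3.65×10^14 m² = 3.082×10^14 m³.
ρ_w = 998.5 kg m⁻³, so the mass of water = 3.082×10^14 m³ × 998.5 kg m⁻³ = 3.078×10^17 kg = 3.1×10^5 Gt (and the same mass of ice, by conservation).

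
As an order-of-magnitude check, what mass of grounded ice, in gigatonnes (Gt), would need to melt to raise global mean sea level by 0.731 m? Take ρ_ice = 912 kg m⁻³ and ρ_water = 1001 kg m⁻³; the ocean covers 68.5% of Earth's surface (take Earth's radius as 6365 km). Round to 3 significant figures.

Required water volume = Δh × A = 0.731 m × 3.49×10^14 m² = 2.549×10^14 m³.
ρ_w = 1001 kg m⁻³, so the mass of water = 2.549×10^14 m³ × 1001 kg m⁻³ = 2.552×10^17 kg = 2.55×10^5 Gt (and the same mass of ice, by conservation).

≈ 2.55×10^5 Gt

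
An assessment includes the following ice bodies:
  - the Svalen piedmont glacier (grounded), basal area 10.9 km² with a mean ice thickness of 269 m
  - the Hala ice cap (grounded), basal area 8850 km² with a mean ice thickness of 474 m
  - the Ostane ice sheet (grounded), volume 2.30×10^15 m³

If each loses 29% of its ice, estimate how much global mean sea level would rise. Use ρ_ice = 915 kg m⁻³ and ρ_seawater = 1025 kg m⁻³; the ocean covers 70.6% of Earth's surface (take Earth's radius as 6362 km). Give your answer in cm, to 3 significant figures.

≈ 166 cm

Svalen: ice volume = 10.9 km² × 269 m = 2.932 km³; 0.29 × 2.932 × (915/1025) = 0.7591 km³ of water.
Hala: ice volume = 8850 km² × 474 m = 4195 km³; 0.29 × 4195 × (915/1025) = 1086 km³ of water.
Ostane: 0.29 × 2.30×10^15 m³ × (915/1025) = 5.954×10^14 m³ of water.
Total added water ≈ 5.965×10^14 m³ over 3.59×10^14 m² → Δh = 1.66 m = 166 cm.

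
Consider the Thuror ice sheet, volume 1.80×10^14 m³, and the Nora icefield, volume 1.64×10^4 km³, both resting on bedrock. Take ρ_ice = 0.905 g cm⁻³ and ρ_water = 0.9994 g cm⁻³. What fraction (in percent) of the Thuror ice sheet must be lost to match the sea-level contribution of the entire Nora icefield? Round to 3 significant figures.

≈ 9.11 %

Equal sea-level rise means equal mass of meltwater, i.e. equal mass of ice lost.
Ice mass of Nora: 1.484×10^16 kg; ice mass of Thuror: 1.629×10^17 kg.
Fraction required = 1.484×10^16 / 1.629×10^17 = 0.0911 → 9.11 %.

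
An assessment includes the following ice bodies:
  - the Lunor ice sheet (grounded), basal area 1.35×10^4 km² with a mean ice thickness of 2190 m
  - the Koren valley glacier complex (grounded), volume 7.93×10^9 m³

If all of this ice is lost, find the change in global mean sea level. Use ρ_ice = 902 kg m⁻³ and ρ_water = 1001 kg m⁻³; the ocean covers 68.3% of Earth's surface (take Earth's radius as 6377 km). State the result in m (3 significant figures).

≈ 0.0763 m

Lunor: ice volume = 1.35×10^4 km² × 2190 m = 2.956×10^4 km³; 2.956×10^4 × (902/1001) = 2.664×10^4 km³ of water.
Koren: 7.93×10^9 m³ × (902/1001) = 7.146×10^9 m³ of water.
Total added water ≈ 2.665×10^13 m³ over 3.49×10^14 m² → Δh = 0.0763 m.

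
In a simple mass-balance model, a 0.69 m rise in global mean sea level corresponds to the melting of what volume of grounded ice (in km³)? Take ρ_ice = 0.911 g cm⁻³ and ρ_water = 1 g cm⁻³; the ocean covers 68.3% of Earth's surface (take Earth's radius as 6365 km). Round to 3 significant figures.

Required water volume = Δh × A = 0.69 m × 3.48×10^14 m² = 2.399×10^14 m³ = 2.399×10^5 km³.
Ice volume = water volume × ρ_w/ρ_ice = 2.399×10^5 × 1000/911 = 2.63×10^5 km³.

≈ 2.63×10^5 km³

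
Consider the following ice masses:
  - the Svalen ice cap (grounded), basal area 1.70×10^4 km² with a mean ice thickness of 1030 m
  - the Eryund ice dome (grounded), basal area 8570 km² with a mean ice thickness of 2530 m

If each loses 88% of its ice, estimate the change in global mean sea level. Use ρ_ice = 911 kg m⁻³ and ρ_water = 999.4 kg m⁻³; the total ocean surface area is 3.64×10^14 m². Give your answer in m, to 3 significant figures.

≈ 0.0864 m

Svalen: ice volume = 1.70×10^4 km² × 1030 m = 1.751×10^4 km³; 0.88 × 1.751×10^4 × (911/999.4) = 1.405×10^4 km³ of water.
Eryund: ice volume = 8570 km² × 2530 m = 2.168×10^4 km³; 0.88 × 2.168×10^4 × (911/999.4) = 1.739×10^4 km³ of water.
Total added water ≈ 3.144×10^13 m³ over 3.64×10^14 m² → Δh = 0.0864 m.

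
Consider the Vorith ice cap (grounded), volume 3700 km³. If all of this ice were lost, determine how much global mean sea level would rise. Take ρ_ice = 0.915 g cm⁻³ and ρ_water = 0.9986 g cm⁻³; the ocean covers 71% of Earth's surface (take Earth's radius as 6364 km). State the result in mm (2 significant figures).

Vorith: 3700 km³ × (915/998.6) = 3390 km³ of water.
Spread over 3.61×10^14 m² of ocean, Δh = 3.390×10^12 / 3.61×10^14 = 9.38×10^-3 m = 9.4 mm.

≈ 9.4 mm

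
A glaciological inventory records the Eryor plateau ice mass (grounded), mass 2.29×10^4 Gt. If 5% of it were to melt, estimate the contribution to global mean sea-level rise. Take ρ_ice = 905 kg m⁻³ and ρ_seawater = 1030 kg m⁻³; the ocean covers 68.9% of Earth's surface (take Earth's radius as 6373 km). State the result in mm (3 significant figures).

≈ 3.16 mm

Eryor: 0.05 × 2.29×10^4 Gt = 1.145×10^15 kg; dividing by ρ_w = 1030 kg m⁻³ gives 1.112×10^12 m³ of water.
Spread over 3.52×10^14 m² of ocean, Δh = 1.112×10^12 / 3.52×10^14 = 3.16×10^-3 m = 3.16 mm.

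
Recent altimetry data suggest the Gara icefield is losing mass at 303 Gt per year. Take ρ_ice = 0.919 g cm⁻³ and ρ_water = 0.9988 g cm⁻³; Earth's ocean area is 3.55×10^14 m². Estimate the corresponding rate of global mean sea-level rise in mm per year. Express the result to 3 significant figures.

≈ 0.855 mm/yr

ρ_w = 0.9988 g cm⁻³ = 998.8 kg m⁻³. Annual water volume added = 303 Gt / ρ_w = 3.030×10^14 kg / 998.8 kg m⁻³ = 3.034×10^11 m³.
Δh per year = 3.034×10^11 / 3.55×10^14 = 8.55×10^-4 m = 0.855 mm.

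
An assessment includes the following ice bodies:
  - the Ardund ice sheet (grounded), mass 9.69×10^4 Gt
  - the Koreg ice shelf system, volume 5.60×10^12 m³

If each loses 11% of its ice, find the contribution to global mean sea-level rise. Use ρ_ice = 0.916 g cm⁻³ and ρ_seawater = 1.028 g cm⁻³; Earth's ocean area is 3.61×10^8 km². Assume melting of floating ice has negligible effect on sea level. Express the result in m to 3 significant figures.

Ardund: 0.11 × 9.69×10^4 Gt = 1.066×10^16 kg; dividing by ρ_w = 1.028 g cm⁻³ = 1028 kg m⁻³ gives 1.037×10^13 m³ of water.
The Koreg ice shelf system is floating and already displaces its own weight of water, so its melt adds essentially nothing to sea level.
Total added water ≈ 1.037×10^13 m³ over 3.61×10^14 m² → Δh = 0.0287 m.

≈ 0.0287 m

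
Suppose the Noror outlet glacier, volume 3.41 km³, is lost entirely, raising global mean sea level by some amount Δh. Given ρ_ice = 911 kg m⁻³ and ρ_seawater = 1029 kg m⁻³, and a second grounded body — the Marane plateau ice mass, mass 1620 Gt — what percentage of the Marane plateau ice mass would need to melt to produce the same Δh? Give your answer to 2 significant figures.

Equal sea-level rise means equal mass of meltwater, i.e. equal mass of ice lost.
Ice mass of Noror: 3.107×10^12 kg; ice mass of Marane: 1.620×10^15 kg.
Fraction required = 3.107×10^12 / 1.620×10^15 = 1.92×10^-3 → 0.19 %.

≈ 0.19 %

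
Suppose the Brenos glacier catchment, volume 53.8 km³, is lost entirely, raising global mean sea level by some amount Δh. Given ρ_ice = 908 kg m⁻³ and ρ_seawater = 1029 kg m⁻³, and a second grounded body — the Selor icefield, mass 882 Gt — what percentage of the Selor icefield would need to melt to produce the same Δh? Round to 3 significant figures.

≈ 5.54 %

Equal sea-level rise means equal mass of meltwater, i.e. equal mass of ice lost.
Ice mass of Brenos: 4.885×10^13 kg; ice mass of Selor: 8.820×10^14 kg.
Fraction required = 4.885×10^13 / 8.820×10^14 = 0.0554 → 5.54 %.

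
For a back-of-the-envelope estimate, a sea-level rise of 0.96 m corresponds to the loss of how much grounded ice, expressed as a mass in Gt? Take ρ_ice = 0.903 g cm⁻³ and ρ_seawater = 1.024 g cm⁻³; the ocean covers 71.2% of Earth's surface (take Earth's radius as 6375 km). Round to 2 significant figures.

≈ 3.6×10^5 Gt

Required water volume = Δh × A = 0.96 m × 3.64×10^14 m² = 3.491×10^14 m³.
ρ_w = 1.024 g cm⁻³ = 1024 kg m⁻³, so the mass of water = 3.491×10^14 m³ × 1024 kg m⁻³ = 3.575×10^17 kg = 3.6×10^5 Gt (and the same mass of ice, by conservation).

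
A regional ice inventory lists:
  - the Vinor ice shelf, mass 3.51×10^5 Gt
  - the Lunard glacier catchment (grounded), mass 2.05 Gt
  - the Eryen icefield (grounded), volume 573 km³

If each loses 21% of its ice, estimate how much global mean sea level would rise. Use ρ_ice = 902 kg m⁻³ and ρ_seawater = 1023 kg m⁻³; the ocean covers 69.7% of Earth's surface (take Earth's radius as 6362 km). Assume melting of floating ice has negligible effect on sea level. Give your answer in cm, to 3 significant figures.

The Vinor ice shelf is floating and already displaces its own weight of water, so its melt adds essentially nothing to sea level.
Lunard: 0.21 × 2.05 Gt = 4.305×10^11 kg; dividing by ρ_w = 1023 kg m⁻³ gives 4.208×10^8 m³ of water.
Eryen: 0.21 × 573 km³ × (902/1023) = 106.1 km³ of water.
Total added water ≈ 1.065×10^11 m³ over 3.55×10^14 m² → Δh = 3.00×10^-4 m = 0.0300 cm.

≈ 0.0300 cm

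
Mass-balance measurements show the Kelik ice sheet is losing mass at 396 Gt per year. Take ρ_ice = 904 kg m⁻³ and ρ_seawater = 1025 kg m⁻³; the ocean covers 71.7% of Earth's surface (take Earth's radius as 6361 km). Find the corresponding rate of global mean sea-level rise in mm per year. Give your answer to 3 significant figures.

ρ_w = 1025 kg m⁻³. Annual water volume added = 396 Gt / ρ_w = 3.960×10^14 kg / 1025 kg m⁻³ = 3.863×10^11 m³.
Δh per year = 3.863×10^11 / 3.65×10^14 = 1.06×10^-3 m = 1.06 mm.

≈ 1.06 mm/yr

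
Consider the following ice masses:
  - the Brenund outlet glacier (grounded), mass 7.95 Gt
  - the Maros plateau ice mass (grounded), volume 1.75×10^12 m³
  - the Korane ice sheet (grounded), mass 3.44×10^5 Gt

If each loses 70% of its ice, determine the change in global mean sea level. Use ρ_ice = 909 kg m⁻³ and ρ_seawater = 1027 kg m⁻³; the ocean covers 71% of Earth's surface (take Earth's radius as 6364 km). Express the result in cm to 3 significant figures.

Brenund: 0.7 × 7.95 Gt = 5.565×10^12 kg; dividing by ρ_w = 1027 kg m⁻³ gives 5.419×10^9 m³ of water.
Maros: 0.7 × 1.75×10^12 m³ × (909/1027) = 1.084×10^12 m³ of water.
Korane: 0.7 × 3.44×10^5 Gt = 2.408×10^17 kg; dividing by ρ_w = 1027 kg m⁻³ gives 2.345×10^14 m³ of water.
Total added water ≈ 2.356×10^14 m³ over 3.61×10^14 m² → Δh = 0.652 m = 65.2 cm.

≈ 65.2 cm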